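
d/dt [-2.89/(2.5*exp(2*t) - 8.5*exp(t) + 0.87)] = (14.45*exp(t) - 24.565)*exp(t)/(2.5*exp(2*t) - 8.5*exp(t) + 0.87)^2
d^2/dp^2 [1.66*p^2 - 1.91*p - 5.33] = 3.32000000000000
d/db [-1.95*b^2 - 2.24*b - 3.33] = -3.9*b - 2.24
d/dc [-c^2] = -2*c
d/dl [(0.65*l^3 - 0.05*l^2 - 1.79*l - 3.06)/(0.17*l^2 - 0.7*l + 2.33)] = (0.1105*l^4 - 0.91*l^3 + 4.8828*l^2 + 0.8074*l - 6.3127)/(0.0289*l^4 - 0.238*l^3 + 1.2822*l^2 - 3.262*l + 5.4289)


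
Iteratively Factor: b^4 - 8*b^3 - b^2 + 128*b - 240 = (b - 3)*(b^3 - 5*b^2 - 16*b + 80) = (b - 5)*(b - 3)*(b^2 - 16) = (b - 5)*(b - 4)*(b - 3)*(b + 4)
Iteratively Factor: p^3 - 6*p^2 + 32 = (p - 4)*(p^2 - 2*p - 8) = (p - 4)^2*(p + 2)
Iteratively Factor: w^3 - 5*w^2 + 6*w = (w)*(w^2 - 5*w + 6) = w*(w - 3)*(w - 2)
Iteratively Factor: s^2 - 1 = (s + 1)*(s - 1)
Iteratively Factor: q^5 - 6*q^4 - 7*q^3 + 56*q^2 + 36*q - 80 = (q + 2)*(q^4 - 8*q^3 + 9*q^2 + 38*q - 40) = (q - 4)*(q + 2)*(q^3 - 4*q^2 - 7*q + 10) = (q - 4)*(q + 2)^2*(q^2 - 6*q + 5) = (q - 4)*(q - 1)*(q + 2)^2*(q - 5)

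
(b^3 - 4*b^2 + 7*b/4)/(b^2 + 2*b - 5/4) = b*(2*b - 7)/(2*b + 5)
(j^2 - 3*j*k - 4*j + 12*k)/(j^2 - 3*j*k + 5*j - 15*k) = (j - 4)/(j + 5)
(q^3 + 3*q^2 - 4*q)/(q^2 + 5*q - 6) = q*(q + 4)/(q + 6)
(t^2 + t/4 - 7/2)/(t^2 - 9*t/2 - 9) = (-4*t^2 - t + 14)/(2*(-2*t^2 + 9*t + 18))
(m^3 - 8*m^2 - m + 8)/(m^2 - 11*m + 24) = (m^2 - 1)/(m - 3)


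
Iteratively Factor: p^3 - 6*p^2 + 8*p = (p - 2)*(p^2 - 4*p) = (p - 4)*(p - 2)*(p)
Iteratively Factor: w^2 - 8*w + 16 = (w - 4)*(w - 4)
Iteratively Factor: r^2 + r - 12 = (r - 3)*(r + 4)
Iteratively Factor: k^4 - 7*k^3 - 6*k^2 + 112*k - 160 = (k + 4)*(k^3 - 11*k^2 + 38*k - 40) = (k - 4)*(k + 4)*(k^2 - 7*k + 10) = (k - 4)*(k - 2)*(k + 4)*(k - 5)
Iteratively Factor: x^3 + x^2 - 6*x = (x - 2)*(x^2 + 3*x) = (x - 2)*(x + 3)*(x)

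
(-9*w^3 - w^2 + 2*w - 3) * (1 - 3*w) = 27*w^4 - 6*w^3 - 7*w^2 + 11*w - 3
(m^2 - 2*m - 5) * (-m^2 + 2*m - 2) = -m^4 + 4*m^3 - m^2 - 6*m + 10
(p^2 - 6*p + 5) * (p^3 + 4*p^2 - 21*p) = p^5 - 2*p^4 - 40*p^3 + 146*p^2 - 105*p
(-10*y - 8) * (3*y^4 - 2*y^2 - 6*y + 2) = -30*y^5 - 24*y^4 + 20*y^3 + 76*y^2 + 28*y - 16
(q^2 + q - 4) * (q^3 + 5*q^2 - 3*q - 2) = q^5 + 6*q^4 - 2*q^3 - 25*q^2 + 10*q + 8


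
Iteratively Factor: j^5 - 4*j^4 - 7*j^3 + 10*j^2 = (j)*(j^4 - 4*j^3 - 7*j^2 + 10*j) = j^2*(j^3 - 4*j^2 - 7*j + 10) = j^2*(j + 2)*(j^2 - 6*j + 5) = j^2*(j - 5)*(j + 2)*(j - 1)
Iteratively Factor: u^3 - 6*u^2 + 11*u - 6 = (u - 2)*(u^2 - 4*u + 3) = (u - 2)*(u - 1)*(u - 3)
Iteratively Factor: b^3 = (b)*(b^2) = b^2*(b)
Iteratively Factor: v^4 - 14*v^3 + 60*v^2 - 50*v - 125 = (v - 5)*(v^3 - 9*v^2 + 15*v + 25) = (v - 5)^2*(v^2 - 4*v - 5) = (v - 5)^3*(v + 1)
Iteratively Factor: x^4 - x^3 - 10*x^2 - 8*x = (x)*(x^3 - x^2 - 10*x - 8) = x*(x + 1)*(x^2 - 2*x - 8) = x*(x - 4)*(x + 1)*(x + 2)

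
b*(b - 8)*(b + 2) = b^3 - 6*b^2 - 16*b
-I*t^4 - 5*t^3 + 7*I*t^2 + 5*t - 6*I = (t - 1)*(t - 3*I)*(t - 2*I)*(-I*t - I)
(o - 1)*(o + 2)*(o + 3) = o^3 + 4*o^2 + o - 6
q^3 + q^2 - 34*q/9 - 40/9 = (q - 2)*(q + 4/3)*(q + 5/3)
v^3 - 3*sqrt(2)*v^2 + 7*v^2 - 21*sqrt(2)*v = v*(v + 7)*(v - 3*sqrt(2))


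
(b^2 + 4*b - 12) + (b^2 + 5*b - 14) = 2*b^2 + 9*b - 26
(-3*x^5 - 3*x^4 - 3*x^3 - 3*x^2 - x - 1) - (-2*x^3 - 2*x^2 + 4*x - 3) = -3*x^5 - 3*x^4 - x^3 - x^2 - 5*x + 2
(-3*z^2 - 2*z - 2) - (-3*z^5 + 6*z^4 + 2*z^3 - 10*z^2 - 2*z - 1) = 3*z^5 - 6*z^4 - 2*z^3 + 7*z^2 - 1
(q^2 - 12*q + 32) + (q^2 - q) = 2*q^2 - 13*q + 32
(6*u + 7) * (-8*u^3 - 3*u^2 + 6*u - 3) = -48*u^4 - 74*u^3 + 15*u^2 + 24*u - 21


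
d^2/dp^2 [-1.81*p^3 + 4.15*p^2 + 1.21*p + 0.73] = 8.3 - 10.86*p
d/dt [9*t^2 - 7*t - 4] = 18*t - 7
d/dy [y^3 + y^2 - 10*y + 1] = 3*y^2 + 2*y - 10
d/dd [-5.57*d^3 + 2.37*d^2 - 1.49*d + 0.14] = -16.71*d^2 + 4.74*d - 1.49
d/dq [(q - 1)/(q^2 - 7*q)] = (-q^2 + 2*q - 7)/(q^2*(q^2 - 14*q + 49))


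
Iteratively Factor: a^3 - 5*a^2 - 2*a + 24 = (a + 2)*(a^2 - 7*a + 12) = (a - 3)*(a + 2)*(a - 4)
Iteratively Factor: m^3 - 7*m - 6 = (m + 1)*(m^2 - m - 6) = (m + 1)*(m + 2)*(m - 3)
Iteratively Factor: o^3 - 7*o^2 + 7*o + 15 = (o - 3)*(o^2 - 4*o - 5) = (o - 3)*(o + 1)*(o - 5)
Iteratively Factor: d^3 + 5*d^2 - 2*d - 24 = (d + 3)*(d^2 + 2*d - 8) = (d - 2)*(d + 3)*(d + 4)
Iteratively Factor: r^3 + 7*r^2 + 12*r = (r + 4)*(r^2 + 3*r) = (r + 3)*(r + 4)*(r)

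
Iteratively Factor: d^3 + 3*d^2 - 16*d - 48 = (d + 4)*(d^2 - d - 12) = (d - 4)*(d + 4)*(d + 3)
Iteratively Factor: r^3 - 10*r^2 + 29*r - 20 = (r - 1)*(r^2 - 9*r + 20) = (r - 5)*(r - 1)*(r - 4)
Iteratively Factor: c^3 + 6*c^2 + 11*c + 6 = (c + 3)*(c^2 + 3*c + 2) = (c + 1)*(c + 3)*(c + 2)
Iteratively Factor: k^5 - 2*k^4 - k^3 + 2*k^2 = (k)*(k^4 - 2*k^3 - k^2 + 2*k) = k*(k - 1)*(k^3 - k^2 - 2*k) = k^2*(k - 1)*(k^2 - k - 2) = k^2*(k - 1)*(k + 1)*(k - 2)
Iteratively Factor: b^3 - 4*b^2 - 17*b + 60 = (b - 5)*(b^2 + b - 12) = (b - 5)*(b - 3)*(b + 4)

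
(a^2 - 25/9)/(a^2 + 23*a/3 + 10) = (a - 5/3)/(a + 6)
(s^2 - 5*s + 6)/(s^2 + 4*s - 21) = (s - 2)/(s + 7)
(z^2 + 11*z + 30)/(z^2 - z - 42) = (z + 5)/(z - 7)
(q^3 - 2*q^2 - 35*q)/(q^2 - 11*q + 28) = q*(q + 5)/(q - 4)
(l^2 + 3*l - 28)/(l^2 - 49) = (l - 4)/(l - 7)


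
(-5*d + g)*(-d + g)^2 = -5*d^3 + 11*d^2*g - 7*d*g^2 + g^3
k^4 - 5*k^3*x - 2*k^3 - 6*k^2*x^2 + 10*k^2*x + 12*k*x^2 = k*(k - 2)*(k - 6*x)*(k + x)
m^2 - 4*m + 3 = (m - 3)*(m - 1)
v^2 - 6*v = v*(v - 6)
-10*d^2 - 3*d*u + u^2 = (-5*d + u)*(2*d + u)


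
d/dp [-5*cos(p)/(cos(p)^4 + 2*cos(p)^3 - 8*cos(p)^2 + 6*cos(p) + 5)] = 20*(-3*cos(p)^4 - 4*cos(p)^3 + 8*cos(p)^2 + 5)*sin(p)/(2*sin(p)^4 + 12*sin(p)^2 + 15*cos(p) + cos(3*p) - 4)^2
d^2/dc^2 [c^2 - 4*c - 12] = 2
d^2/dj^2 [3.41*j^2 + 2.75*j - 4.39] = 6.82000000000000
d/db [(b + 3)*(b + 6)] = 2*b + 9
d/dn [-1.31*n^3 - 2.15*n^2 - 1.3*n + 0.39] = -3.93*n^2 - 4.3*n - 1.3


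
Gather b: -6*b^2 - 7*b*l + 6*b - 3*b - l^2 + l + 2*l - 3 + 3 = -6*b^2 + b*(3 - 7*l) - l^2 + 3*l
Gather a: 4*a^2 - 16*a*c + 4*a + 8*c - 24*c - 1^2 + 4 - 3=4*a^2 + a*(4 - 16*c) - 16*c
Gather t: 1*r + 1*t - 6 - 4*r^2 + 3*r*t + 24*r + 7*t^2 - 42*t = -4*r^2 + 25*r + 7*t^2 + t*(3*r - 41) - 6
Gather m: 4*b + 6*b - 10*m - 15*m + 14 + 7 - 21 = 10*b - 25*m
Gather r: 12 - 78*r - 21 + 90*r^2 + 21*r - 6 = 90*r^2 - 57*r - 15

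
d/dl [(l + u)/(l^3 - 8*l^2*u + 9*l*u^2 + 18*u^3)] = (-2*l + 9*u)/(l^4 - 18*l^3*u + 117*l^2*u^2 - 324*l*u^3 + 324*u^4)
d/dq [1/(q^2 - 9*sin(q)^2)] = 2*(-q + 9*sin(2*q)/2)/(q^2 - 9*sin(q)^2)^2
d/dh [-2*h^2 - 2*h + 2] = -4*h - 2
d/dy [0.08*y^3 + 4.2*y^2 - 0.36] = y*(0.24*y + 8.4)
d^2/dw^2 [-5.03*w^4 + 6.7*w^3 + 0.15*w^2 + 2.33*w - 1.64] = -60.36*w^2 + 40.2*w + 0.3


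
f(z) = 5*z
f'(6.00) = 5.00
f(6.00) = 30.00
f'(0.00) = 5.00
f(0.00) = 0.00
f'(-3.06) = 5.00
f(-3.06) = -15.30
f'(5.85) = 5.00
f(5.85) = 29.25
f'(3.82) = 5.00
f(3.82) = 19.10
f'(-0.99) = 5.00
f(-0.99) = -4.95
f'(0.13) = 5.00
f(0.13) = 0.65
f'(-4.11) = 5.00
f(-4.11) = -20.55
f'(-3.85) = 5.00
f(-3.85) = -19.25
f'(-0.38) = 5.00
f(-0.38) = -1.90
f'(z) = 5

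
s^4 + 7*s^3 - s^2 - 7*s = s*(s - 1)*(s + 1)*(s + 7)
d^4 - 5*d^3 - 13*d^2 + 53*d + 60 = (d - 5)*(d - 4)*(d + 1)*(d + 3)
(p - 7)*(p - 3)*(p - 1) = p^3 - 11*p^2 + 31*p - 21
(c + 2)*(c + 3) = c^2 + 5*c + 6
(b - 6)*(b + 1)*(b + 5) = b^3 - 31*b - 30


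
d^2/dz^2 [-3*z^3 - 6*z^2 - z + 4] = -18*z - 12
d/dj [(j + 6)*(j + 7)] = 2*j + 13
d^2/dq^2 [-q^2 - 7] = -2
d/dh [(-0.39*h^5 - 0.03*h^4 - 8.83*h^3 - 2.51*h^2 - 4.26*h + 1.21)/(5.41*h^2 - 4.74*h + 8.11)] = (-6.3297*h^6 + 7.0698*h^5 - 63.1582*h^4 + 82.7352*h^3 - 179.8899*h^2 - 53.8044*h - 28.8132)/(29.2681*h^4 - 51.2868*h^3 + 110.2178*h^2 - 76.8828*h + 65.7721)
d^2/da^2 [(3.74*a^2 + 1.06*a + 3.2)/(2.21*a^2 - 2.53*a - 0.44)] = (52.177216*a^3 + 115.595376*a^2 - 101.168496*a + 46.277264)/(10.793861*a^6 - 37.070319*a^5 + 35.990955*a^4 - 1.433245*a^3 - 7.16562*a^2 - 1.469424*a - 0.085184)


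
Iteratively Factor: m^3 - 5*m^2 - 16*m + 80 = (m - 5)*(m^2 - 16) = (m - 5)*(m - 4)*(m + 4)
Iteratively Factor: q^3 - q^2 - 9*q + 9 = (q + 3)*(q^2 - 4*q + 3) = (q - 1)*(q + 3)*(q - 3)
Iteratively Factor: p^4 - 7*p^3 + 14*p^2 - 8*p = (p - 4)*(p^3 - 3*p^2 + 2*p) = (p - 4)*(p - 2)*(p^2 - p) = (p - 4)*(p - 2)*(p - 1)*(p)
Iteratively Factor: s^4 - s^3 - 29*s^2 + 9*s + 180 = (s - 5)*(s^3 + 4*s^2 - 9*s - 36) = (s - 5)*(s + 4)*(s^2 - 9) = (s - 5)*(s - 3)*(s + 4)*(s + 3)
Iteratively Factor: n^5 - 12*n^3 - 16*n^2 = (n + 2)*(n^4 - 2*n^3 - 8*n^2) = (n - 4)*(n + 2)*(n^3 + 2*n^2) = (n - 4)*(n + 2)^2*(n^2) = n*(n - 4)*(n + 2)^2*(n)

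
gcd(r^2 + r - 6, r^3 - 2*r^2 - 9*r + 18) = r^2 + r - 6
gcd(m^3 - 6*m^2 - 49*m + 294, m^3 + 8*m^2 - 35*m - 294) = m^2 + m - 42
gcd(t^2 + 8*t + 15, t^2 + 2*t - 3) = t + 3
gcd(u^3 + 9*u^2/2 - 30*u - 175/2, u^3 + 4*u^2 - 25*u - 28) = u + 7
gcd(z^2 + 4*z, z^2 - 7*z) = z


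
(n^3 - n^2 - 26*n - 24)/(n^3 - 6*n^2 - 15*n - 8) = (n^2 - 2*n - 24)/(n^2 - 7*n - 8)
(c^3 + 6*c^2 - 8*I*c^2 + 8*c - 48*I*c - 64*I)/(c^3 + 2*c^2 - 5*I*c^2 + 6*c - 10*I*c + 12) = (c^2 + c*(4 - 8*I) - 32*I)/(c^2 - 5*I*c + 6)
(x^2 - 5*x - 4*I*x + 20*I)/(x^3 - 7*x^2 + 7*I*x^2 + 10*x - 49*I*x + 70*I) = (x - 4*I)/(x^2 + x*(-2 + 7*I) - 14*I)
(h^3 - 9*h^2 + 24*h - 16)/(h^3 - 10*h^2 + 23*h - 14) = (h^2 - 8*h + 16)/(h^2 - 9*h + 14)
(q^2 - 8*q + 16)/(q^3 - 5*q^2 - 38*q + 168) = (q - 4)/(q^2 - q - 42)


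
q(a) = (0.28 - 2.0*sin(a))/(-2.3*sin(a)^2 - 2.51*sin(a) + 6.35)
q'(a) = (0.28 - 2.0*sin(a))*(4.6*sin(a)*cos(a) + 2.51*cos(a))/(-2.3*sin(a)^2 - 2.51*sin(a) + 6.35)^2 - 2.0*cos(a)/(-2.3*sin(a)^2 - 2.51*sin(a) + 6.35)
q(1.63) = -1.11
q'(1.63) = 0.38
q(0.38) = -0.09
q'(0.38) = -0.43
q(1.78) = -0.99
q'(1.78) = 1.10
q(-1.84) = 0.33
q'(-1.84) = 0.11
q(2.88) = -0.04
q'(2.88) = 0.38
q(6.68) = -0.10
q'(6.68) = -0.44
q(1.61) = -1.11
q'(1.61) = 0.25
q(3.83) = 0.22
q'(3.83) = 0.23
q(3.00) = 0.00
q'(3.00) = 0.33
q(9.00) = -0.11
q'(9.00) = 0.46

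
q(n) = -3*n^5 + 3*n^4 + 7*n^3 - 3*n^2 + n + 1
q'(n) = -15*n^4 + 12*n^3 + 21*n^2 - 6*n + 1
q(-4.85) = 8837.55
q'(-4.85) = -9144.56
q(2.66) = -135.14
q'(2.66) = -391.48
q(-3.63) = 2034.74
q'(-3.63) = -2878.95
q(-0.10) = 0.86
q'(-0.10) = 1.80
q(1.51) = 11.82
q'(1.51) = 3.15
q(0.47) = 1.61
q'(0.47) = 3.33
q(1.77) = 9.52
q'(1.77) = -24.51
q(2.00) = -1.00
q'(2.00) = -71.00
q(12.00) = -672611.00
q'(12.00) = -287351.00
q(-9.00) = 191476.00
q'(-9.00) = -105407.00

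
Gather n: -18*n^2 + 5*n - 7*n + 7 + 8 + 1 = -18*n^2 - 2*n + 16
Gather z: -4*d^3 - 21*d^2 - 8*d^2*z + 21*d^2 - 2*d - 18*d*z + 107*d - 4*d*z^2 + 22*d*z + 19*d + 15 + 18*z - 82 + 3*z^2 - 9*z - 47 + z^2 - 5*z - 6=-4*d^3 + 124*d + z^2*(4 - 4*d) + z*(-8*d^2 + 4*d + 4) - 120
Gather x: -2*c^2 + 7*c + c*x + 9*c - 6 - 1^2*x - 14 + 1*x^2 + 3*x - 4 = -2*c^2 + 16*c + x^2 + x*(c + 2) - 24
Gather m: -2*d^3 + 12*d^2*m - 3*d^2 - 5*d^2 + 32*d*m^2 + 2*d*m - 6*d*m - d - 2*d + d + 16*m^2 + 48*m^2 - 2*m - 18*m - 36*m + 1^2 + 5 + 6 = -2*d^3 - 8*d^2 - 2*d + m^2*(32*d + 64) + m*(12*d^2 - 4*d - 56) + 12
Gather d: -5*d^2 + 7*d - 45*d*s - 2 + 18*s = -5*d^2 + d*(7 - 45*s) + 18*s - 2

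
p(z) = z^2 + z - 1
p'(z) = 2*z + 1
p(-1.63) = 0.03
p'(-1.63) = -2.26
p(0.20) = -0.76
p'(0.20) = 1.40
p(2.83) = 9.84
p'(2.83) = 6.66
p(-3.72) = 9.12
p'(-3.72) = -6.44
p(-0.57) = -1.25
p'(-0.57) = -0.14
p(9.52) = 99.15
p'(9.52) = 20.04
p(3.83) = 17.50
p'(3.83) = 8.66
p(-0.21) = -1.17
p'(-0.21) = 0.58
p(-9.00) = 71.00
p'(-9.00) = -17.00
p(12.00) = 155.00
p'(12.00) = 25.00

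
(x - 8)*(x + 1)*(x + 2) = x^3 - 5*x^2 - 22*x - 16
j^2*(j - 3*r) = j^3 - 3*j^2*r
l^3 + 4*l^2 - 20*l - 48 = (l - 4)*(l + 2)*(l + 6)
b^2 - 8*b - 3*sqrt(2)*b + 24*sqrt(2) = (b - 8)*(b - 3*sqrt(2))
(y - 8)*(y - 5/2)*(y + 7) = y^3 - 7*y^2/2 - 107*y/2 + 140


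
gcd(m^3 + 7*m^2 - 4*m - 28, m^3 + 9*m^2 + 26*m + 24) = m + 2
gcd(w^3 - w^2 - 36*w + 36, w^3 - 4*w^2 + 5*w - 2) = w - 1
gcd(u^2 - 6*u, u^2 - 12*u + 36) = u - 6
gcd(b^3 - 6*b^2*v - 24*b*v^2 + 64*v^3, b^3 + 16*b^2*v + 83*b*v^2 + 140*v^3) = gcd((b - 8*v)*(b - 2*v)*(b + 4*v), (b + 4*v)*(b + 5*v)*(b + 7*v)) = b + 4*v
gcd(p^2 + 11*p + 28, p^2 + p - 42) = p + 7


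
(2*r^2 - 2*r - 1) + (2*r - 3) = 2*r^2 - 4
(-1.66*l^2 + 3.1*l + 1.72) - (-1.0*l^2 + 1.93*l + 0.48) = -0.66*l^2 + 1.17*l + 1.24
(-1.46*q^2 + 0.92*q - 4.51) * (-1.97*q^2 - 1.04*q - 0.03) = 2.8762*q^4 - 0.294*q^3 + 7.9717*q^2 + 4.6628*q + 0.1353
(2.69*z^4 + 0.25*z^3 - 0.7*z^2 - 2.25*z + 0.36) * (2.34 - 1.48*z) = -3.9812*z^5 + 5.9246*z^4 + 1.621*z^3 + 1.692*z^2 - 5.7978*z + 0.8424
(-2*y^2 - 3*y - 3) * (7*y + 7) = -14*y^3 - 35*y^2 - 42*y - 21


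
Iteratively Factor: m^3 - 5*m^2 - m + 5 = (m - 5)*(m^2 - 1) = (m - 5)*(m - 1)*(m + 1)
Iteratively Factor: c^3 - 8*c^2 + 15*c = (c - 3)*(c^2 - 5*c) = c*(c - 3)*(c - 5)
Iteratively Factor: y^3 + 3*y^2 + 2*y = (y + 1)*(y^2 + 2*y) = (y + 1)*(y + 2)*(y)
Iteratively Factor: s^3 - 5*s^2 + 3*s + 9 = (s - 3)*(s^2 - 2*s - 3) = (s - 3)^2*(s + 1)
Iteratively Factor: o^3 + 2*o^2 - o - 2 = (o - 1)*(o^2 + 3*o + 2) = (o - 1)*(o + 2)*(o + 1)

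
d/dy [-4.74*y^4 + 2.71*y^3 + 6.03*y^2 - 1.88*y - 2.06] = -18.96*y^3 + 8.13*y^2 + 12.06*y - 1.88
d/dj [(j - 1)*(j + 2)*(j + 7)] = 3*j^2 + 16*j + 5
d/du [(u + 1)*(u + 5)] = 2*u + 6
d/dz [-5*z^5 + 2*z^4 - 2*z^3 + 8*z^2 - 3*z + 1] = -25*z^4 + 8*z^3 - 6*z^2 + 16*z - 3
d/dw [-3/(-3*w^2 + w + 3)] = 3*(1 - 6*w)/(-3*w^2 + w + 3)^2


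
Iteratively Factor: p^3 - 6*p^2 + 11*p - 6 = (p - 2)*(p^2 - 4*p + 3) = (p - 2)*(p - 1)*(p - 3)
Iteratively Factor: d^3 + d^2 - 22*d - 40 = (d + 2)*(d^2 - d - 20) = (d - 5)*(d + 2)*(d + 4)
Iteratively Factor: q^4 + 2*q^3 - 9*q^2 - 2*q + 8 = (q - 2)*(q^3 + 4*q^2 - q - 4) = (q - 2)*(q + 1)*(q^2 + 3*q - 4) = (q - 2)*(q - 1)*(q + 1)*(q + 4)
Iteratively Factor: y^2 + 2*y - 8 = (y + 4)*(y - 2)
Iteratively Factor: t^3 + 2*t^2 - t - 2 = (t - 1)*(t^2 + 3*t + 2) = (t - 1)*(t + 1)*(t + 2)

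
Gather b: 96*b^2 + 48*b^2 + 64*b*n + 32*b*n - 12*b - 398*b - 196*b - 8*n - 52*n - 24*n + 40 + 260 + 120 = 144*b^2 + b*(96*n - 606) - 84*n + 420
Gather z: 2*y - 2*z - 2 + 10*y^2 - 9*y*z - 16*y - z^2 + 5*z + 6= 10*y^2 - 14*y - z^2 + z*(3 - 9*y) + 4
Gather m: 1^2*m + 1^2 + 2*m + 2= 3*m + 3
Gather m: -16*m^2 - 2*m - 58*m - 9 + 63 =-16*m^2 - 60*m + 54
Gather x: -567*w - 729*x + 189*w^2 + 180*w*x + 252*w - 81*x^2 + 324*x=189*w^2 - 315*w - 81*x^2 + x*(180*w - 405)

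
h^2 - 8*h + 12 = (h - 6)*(h - 2)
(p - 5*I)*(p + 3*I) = p^2 - 2*I*p + 15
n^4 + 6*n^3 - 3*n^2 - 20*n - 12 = (n - 2)*(n + 1)^2*(n + 6)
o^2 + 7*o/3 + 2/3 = (o + 1/3)*(o + 2)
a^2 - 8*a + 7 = (a - 7)*(a - 1)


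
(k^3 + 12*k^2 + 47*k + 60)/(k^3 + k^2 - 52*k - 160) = (k + 3)/(k - 8)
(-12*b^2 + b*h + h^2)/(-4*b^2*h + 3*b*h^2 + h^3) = (3*b - h)/(h*(b - h))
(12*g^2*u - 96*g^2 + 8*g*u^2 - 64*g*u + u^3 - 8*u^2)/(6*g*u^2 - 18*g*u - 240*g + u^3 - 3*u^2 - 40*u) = (2*g + u)/(u + 5)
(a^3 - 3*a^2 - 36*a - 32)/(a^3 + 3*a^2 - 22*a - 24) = (a^2 - 4*a - 32)/(a^2 + 2*a - 24)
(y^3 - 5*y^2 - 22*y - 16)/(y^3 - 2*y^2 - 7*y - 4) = (y^2 - 6*y - 16)/(y^2 - 3*y - 4)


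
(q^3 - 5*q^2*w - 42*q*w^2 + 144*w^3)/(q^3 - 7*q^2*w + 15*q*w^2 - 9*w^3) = (q^2 - 2*q*w - 48*w^2)/(q^2 - 4*q*w + 3*w^2)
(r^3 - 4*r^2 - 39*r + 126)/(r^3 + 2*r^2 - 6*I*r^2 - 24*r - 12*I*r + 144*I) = (r^2 - 10*r + 21)/(r^2 + r*(-4 - 6*I) + 24*I)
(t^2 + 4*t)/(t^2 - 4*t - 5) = t*(t + 4)/(t^2 - 4*t - 5)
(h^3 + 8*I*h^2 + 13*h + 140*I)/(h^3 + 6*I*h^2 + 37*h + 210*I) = (h - 4*I)/(h - 6*I)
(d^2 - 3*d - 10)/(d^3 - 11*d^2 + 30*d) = (d + 2)/(d*(d - 6))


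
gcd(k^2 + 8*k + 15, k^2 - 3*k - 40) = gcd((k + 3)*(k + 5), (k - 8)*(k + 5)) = k + 5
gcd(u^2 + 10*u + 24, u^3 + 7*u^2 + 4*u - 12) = u + 6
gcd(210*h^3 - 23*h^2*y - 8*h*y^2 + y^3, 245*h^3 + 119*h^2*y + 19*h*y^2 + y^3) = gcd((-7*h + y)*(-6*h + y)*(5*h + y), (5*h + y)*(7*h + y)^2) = 5*h + y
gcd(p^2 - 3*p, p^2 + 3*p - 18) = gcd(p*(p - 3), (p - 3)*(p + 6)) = p - 3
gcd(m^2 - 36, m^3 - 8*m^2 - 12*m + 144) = m - 6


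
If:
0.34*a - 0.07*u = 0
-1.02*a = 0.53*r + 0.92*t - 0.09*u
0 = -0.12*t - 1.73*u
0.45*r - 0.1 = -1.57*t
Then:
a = -0.00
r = -0.22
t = 0.13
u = -0.01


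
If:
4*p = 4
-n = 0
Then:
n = 0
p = 1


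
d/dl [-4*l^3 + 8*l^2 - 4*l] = -12*l^2 + 16*l - 4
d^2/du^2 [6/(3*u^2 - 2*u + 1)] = 12*(-9*u^2 + 6*u + 4*(3*u - 1)^2 - 3)/(3*u^2 - 2*u + 1)^3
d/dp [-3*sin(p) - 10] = -3*cos(p)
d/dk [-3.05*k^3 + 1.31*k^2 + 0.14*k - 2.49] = -9.15*k^2 + 2.62*k + 0.14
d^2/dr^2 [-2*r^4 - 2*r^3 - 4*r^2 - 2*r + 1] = -24*r^2 - 12*r - 8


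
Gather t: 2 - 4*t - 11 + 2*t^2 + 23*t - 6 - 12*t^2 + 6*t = -10*t^2 + 25*t - 15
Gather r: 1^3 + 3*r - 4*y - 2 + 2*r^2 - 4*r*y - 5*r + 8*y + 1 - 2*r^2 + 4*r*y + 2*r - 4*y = 0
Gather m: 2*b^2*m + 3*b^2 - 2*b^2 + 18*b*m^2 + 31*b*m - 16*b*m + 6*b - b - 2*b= b^2 + 18*b*m^2 + 3*b + m*(2*b^2 + 15*b)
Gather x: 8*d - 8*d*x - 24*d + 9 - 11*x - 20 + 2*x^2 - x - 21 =-16*d + 2*x^2 + x*(-8*d - 12) - 32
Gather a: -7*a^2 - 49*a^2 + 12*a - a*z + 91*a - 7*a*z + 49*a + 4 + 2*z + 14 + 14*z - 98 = -56*a^2 + a*(152 - 8*z) + 16*z - 80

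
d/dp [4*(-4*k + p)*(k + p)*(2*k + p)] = -40*k^2 - 8*k*p + 12*p^2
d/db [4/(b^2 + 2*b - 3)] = 8*(-b - 1)/(b^2 + 2*b - 3)^2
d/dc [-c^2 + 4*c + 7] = 4 - 2*c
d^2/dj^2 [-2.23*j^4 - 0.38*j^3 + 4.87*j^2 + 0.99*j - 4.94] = -26.76*j^2 - 2.28*j + 9.74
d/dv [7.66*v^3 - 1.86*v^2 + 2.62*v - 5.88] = 22.98*v^2 - 3.72*v + 2.62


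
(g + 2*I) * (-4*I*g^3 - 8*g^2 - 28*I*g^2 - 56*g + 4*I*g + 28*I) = -4*I*g^4 - 28*I*g^3 - 12*I*g^2 - 8*g - 84*I*g - 56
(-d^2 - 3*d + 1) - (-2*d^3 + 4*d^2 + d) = 2*d^3 - 5*d^2 - 4*d + 1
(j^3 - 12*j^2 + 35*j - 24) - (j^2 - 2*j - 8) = j^3 - 13*j^2 + 37*j - 16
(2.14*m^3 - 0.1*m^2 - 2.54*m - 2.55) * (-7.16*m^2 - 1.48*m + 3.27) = -15.3224*m^5 - 2.4512*m^4 + 25.3322*m^3 + 21.6902*m^2 - 4.5318*m - 8.3385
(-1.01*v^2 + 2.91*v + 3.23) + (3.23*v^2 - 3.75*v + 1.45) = 2.22*v^2 - 0.84*v + 4.68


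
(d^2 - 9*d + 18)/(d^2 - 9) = (d - 6)/(d + 3)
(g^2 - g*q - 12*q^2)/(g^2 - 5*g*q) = (g^2 - g*q - 12*q^2)/(g*(g - 5*q))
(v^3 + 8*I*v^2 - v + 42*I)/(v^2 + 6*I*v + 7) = (v^2 + I*v + 6)/(v - I)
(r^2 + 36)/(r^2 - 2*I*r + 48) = (r - 6*I)/(r - 8*I)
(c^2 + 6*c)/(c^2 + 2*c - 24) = c/(c - 4)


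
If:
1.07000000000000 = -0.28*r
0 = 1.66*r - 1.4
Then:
No Solution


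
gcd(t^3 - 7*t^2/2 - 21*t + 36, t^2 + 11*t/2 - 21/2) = t - 3/2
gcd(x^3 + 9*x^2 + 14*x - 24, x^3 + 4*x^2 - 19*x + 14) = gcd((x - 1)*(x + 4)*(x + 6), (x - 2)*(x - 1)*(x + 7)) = x - 1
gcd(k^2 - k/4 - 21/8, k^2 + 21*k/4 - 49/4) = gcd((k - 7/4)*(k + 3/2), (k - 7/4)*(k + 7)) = k - 7/4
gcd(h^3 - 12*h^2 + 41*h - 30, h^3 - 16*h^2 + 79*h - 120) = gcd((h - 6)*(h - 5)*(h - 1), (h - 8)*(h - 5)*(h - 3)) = h - 5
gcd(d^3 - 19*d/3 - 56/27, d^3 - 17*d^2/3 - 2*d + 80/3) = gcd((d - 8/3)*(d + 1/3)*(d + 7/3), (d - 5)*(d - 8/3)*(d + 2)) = d - 8/3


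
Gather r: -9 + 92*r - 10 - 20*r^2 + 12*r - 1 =-20*r^2 + 104*r - 20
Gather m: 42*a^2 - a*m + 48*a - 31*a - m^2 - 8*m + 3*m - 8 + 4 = 42*a^2 + 17*a - m^2 + m*(-a - 5) - 4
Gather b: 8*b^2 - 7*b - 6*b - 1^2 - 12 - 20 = 8*b^2 - 13*b - 33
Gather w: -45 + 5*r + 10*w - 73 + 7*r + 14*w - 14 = 12*r + 24*w - 132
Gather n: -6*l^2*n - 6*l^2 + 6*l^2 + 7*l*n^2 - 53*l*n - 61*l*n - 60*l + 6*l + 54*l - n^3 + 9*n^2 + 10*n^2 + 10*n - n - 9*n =-n^3 + n^2*(7*l + 19) + n*(-6*l^2 - 114*l)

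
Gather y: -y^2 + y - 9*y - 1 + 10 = -y^2 - 8*y + 9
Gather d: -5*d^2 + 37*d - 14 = -5*d^2 + 37*d - 14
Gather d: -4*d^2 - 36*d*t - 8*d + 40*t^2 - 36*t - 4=-4*d^2 + d*(-36*t - 8) + 40*t^2 - 36*t - 4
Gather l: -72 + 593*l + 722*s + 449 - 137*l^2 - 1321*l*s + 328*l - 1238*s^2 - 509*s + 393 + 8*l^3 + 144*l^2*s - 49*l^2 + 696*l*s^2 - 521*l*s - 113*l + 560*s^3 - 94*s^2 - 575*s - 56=8*l^3 + l^2*(144*s - 186) + l*(696*s^2 - 1842*s + 808) + 560*s^3 - 1332*s^2 - 362*s + 714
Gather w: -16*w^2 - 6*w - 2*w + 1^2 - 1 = -16*w^2 - 8*w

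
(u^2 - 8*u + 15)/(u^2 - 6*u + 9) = (u - 5)/(u - 3)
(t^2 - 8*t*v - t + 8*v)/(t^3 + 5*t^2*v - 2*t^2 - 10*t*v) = (t^2 - 8*t*v - t + 8*v)/(t*(t^2 + 5*t*v - 2*t - 10*v))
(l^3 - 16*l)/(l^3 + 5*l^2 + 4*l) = (l - 4)/(l + 1)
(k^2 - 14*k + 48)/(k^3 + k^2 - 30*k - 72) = (k - 8)/(k^2 + 7*k + 12)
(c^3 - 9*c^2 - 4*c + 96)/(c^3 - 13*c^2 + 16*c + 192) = (c - 4)/(c - 8)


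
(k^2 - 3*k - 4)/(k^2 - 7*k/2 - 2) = 2*(k + 1)/(2*k + 1)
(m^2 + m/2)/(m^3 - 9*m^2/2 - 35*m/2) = (2*m + 1)/(2*m^2 - 9*m - 35)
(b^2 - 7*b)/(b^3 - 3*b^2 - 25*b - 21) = b/(b^2 + 4*b + 3)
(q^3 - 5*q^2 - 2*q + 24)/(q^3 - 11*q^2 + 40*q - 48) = (q + 2)/(q - 4)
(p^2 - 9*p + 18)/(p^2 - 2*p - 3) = (p - 6)/(p + 1)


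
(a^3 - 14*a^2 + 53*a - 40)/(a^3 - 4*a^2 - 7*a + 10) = (a - 8)/(a + 2)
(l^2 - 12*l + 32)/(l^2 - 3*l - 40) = (l - 4)/(l + 5)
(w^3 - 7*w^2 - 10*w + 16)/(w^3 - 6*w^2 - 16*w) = (w - 1)/w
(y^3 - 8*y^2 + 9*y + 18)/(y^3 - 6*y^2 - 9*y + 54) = (y + 1)/(y + 3)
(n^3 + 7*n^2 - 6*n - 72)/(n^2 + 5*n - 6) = (n^2 + n - 12)/(n - 1)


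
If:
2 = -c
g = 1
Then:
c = -2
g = 1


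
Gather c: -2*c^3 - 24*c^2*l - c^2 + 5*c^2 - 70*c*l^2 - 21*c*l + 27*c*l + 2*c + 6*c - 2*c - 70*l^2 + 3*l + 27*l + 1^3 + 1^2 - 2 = -2*c^3 + c^2*(4 - 24*l) + c*(-70*l^2 + 6*l + 6) - 70*l^2 + 30*l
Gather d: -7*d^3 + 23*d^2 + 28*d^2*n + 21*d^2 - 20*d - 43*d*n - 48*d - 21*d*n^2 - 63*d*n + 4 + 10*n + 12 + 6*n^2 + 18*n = -7*d^3 + d^2*(28*n + 44) + d*(-21*n^2 - 106*n - 68) + 6*n^2 + 28*n + 16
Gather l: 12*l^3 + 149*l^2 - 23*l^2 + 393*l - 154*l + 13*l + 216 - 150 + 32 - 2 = 12*l^3 + 126*l^2 + 252*l + 96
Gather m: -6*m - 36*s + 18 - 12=-6*m - 36*s + 6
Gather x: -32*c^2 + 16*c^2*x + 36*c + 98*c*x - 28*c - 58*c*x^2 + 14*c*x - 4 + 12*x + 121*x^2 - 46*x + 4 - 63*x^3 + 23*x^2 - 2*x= -32*c^2 + 8*c - 63*x^3 + x^2*(144 - 58*c) + x*(16*c^2 + 112*c - 36)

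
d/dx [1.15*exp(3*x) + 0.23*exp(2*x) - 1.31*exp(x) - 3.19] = (3.45*exp(2*x) + 0.46*exp(x) - 1.31)*exp(x)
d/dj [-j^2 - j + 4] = -2*j - 1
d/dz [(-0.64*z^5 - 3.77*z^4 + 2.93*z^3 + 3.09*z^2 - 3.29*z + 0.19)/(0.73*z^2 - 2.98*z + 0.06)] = (-1.4016*z^6 + 2.1246*z^5 + 35.6507*z^4 - 18.3676*z^3 - 6.2791*z^2 + 0.093399999999999*z + 0.3688)/(0.5329*z^4 - 4.3508*z^3 + 8.968*z^2 - 0.3576*z + 0.0036)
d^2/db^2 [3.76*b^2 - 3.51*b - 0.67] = 7.52000000000000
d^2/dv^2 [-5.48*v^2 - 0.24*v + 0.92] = -10.9600000000000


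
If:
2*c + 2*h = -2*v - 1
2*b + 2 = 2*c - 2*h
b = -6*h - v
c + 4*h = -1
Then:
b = -31/8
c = -5/2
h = 3/8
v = 13/8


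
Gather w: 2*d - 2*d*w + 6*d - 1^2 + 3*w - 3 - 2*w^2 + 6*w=8*d - 2*w^2 + w*(9 - 2*d) - 4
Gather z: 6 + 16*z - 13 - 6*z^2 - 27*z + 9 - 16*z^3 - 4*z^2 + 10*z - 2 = -16*z^3 - 10*z^2 - z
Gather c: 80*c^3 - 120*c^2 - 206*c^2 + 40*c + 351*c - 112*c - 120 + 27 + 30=80*c^3 - 326*c^2 + 279*c - 63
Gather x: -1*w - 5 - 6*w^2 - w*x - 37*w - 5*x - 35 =-6*w^2 - 38*w + x*(-w - 5) - 40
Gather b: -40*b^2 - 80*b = -40*b^2 - 80*b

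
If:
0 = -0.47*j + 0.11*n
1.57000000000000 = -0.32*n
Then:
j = -1.15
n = -4.91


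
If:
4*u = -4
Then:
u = -1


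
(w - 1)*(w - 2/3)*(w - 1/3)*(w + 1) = w^4 - w^3 - 7*w^2/9 + w - 2/9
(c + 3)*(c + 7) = c^2 + 10*c + 21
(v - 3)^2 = v^2 - 6*v + 9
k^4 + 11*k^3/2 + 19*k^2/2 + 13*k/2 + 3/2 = (k + 1/2)*(k + 1)^2*(k + 3)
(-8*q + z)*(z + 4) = -8*q*z - 32*q + z^2 + 4*z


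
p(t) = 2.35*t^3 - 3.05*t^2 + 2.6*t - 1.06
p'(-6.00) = 293.00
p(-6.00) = -634.06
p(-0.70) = -5.18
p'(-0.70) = 10.32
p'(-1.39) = 24.70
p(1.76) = 6.88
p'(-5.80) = 275.14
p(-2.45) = -60.30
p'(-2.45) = 59.86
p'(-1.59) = 30.12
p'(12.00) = 944.60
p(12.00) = 3651.74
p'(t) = 7.05*t^2 - 6.1*t + 2.6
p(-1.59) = -22.35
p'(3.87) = 84.58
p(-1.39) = -16.88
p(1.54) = 4.29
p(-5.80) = -577.26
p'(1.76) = 13.70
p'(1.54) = 9.93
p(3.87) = 99.53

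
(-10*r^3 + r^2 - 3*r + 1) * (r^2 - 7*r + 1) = -10*r^5 + 71*r^4 - 20*r^3 + 23*r^2 - 10*r + 1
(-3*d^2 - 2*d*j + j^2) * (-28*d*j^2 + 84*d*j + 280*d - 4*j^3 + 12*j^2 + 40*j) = 84*d^3*j^2 - 252*d^3*j - 840*d^3 + 68*d^2*j^3 - 204*d^2*j^2 - 680*d^2*j - 20*d*j^4 + 60*d*j^3 + 200*d*j^2 - 4*j^5 + 12*j^4 + 40*j^3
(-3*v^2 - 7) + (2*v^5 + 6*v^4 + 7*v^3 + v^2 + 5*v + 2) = 2*v^5 + 6*v^4 + 7*v^3 - 2*v^2 + 5*v - 5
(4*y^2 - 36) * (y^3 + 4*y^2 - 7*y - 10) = 4*y^5 + 16*y^4 - 64*y^3 - 184*y^2 + 252*y + 360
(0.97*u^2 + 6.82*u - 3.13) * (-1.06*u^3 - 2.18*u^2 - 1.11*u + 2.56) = -1.0282*u^5 - 9.3438*u^4 - 12.6265*u^3 + 1.7364*u^2 + 20.9335*u - 8.0128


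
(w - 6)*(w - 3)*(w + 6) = w^3 - 3*w^2 - 36*w + 108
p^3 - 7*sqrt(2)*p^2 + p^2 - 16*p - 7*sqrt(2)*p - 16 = (p + 1)*(p - 8*sqrt(2))*(p + sqrt(2))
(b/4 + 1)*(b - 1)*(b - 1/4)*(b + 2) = b^4/4 + 19*b^3/16 + 3*b^2/16 - 17*b/8 + 1/2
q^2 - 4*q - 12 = (q - 6)*(q + 2)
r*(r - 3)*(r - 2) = r^3 - 5*r^2 + 6*r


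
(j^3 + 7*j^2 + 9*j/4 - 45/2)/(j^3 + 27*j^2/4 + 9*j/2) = (4*j^2 + 4*j - 15)/(j*(4*j + 3))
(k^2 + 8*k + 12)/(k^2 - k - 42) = (k + 2)/(k - 7)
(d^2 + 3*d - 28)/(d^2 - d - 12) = (d + 7)/(d + 3)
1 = 1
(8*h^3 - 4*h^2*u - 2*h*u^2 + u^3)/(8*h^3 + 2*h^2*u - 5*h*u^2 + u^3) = (-4*h^2 + u^2)/(-4*h^2 - 3*h*u + u^2)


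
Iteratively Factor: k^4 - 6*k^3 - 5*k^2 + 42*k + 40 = (k + 2)*(k^3 - 8*k^2 + 11*k + 20) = (k - 4)*(k + 2)*(k^2 - 4*k - 5) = (k - 5)*(k - 4)*(k + 2)*(k + 1)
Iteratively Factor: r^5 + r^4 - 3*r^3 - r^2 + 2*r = (r - 1)*(r^4 + 2*r^3 - r^2 - 2*r) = (r - 1)*(r + 1)*(r^3 + r^2 - 2*r) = r*(r - 1)*(r + 1)*(r^2 + r - 2) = r*(r - 1)^2*(r + 1)*(r + 2)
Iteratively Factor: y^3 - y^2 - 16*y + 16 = (y - 1)*(y^2 - 16) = (y - 4)*(y - 1)*(y + 4)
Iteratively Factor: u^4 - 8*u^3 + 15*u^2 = (u - 5)*(u^3 - 3*u^2) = (u - 5)*(u - 3)*(u^2) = u*(u - 5)*(u - 3)*(u)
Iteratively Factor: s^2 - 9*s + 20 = (s - 5)*(s - 4)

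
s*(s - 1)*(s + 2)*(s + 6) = s^4 + 7*s^3 + 4*s^2 - 12*s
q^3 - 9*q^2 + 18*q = q*(q - 6)*(q - 3)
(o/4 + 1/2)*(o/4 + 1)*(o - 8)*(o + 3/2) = o^4/16 - o^3/32 - 43*o^2/16 - 31*o/4 - 6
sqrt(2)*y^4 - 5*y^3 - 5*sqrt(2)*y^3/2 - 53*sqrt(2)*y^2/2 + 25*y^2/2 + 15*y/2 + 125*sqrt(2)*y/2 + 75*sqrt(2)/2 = (y - 3)*(y - 5*sqrt(2))*(y + 5*sqrt(2)/2)*(sqrt(2)*y + sqrt(2)/2)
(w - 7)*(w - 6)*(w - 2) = w^3 - 15*w^2 + 68*w - 84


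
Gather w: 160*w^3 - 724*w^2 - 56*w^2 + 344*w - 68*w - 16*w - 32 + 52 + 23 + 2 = 160*w^3 - 780*w^2 + 260*w + 45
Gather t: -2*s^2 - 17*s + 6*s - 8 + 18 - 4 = -2*s^2 - 11*s + 6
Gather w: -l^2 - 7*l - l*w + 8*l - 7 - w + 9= -l^2 + l + w*(-l - 1) + 2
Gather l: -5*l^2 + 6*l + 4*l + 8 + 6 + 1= -5*l^2 + 10*l + 15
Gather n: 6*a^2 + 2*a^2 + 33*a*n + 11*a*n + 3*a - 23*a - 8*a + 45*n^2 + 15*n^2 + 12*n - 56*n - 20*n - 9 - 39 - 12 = 8*a^2 - 28*a + 60*n^2 + n*(44*a - 64) - 60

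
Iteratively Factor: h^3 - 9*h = (h + 3)*(h^2 - 3*h) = h*(h + 3)*(h - 3)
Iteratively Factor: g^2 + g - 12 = (g - 3)*(g + 4)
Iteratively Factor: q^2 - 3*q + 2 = (q - 1)*(q - 2)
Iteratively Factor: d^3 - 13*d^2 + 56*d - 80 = (d - 5)*(d^2 - 8*d + 16) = (d - 5)*(d - 4)*(d - 4)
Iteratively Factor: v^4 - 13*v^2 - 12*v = (v)*(v^3 - 13*v - 12) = v*(v - 4)*(v^2 + 4*v + 3) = v*(v - 4)*(v + 1)*(v + 3)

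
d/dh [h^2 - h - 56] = 2*h - 1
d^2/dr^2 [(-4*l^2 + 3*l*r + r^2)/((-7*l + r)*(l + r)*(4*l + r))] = 2*(-85*l^3 + 39*l^2*r - 3*l*r^2 + r^3)/(-343*l^6 - 882*l^5*r - 609*l^4*r^2 + 36*l^3*r^3 + 87*l^2*r^4 - 18*l*r^5 + r^6)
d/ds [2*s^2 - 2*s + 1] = 4*s - 2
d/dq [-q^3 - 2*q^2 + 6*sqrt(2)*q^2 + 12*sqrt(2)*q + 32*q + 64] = -3*q^2 - 4*q + 12*sqrt(2)*q + 12*sqrt(2) + 32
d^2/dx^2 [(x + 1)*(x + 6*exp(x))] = 6*x*exp(x) + 18*exp(x) + 2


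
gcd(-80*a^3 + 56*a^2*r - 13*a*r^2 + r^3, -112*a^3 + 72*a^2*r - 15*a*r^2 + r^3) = 16*a^2 - 8*a*r + r^2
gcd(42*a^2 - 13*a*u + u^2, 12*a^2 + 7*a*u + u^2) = 1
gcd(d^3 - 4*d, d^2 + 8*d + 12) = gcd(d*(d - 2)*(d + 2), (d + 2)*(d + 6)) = d + 2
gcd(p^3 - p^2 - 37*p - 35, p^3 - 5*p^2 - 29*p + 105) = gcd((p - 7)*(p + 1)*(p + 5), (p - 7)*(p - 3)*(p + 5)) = p^2 - 2*p - 35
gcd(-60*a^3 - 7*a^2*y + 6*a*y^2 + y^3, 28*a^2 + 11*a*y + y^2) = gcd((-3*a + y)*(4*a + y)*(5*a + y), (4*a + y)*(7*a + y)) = 4*a + y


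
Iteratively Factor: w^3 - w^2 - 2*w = (w - 2)*(w^2 + w) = (w - 2)*(w + 1)*(w)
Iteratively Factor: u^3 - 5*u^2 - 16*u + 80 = (u + 4)*(u^2 - 9*u + 20) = (u - 5)*(u + 4)*(u - 4)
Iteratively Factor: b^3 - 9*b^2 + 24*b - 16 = (b - 4)*(b^2 - 5*b + 4) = (b - 4)*(b - 1)*(b - 4)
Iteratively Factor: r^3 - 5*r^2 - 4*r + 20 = (r + 2)*(r^2 - 7*r + 10) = (r - 2)*(r + 2)*(r - 5)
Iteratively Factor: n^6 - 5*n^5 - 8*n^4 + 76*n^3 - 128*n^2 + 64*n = (n - 4)*(n^5 - n^4 - 12*n^3 + 28*n^2 - 16*n) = n*(n - 4)*(n^4 - n^3 - 12*n^2 + 28*n - 16) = n*(n - 4)*(n - 1)*(n^3 - 12*n + 16) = n*(n - 4)*(n - 2)*(n - 1)*(n^2 + 2*n - 8) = n*(n - 4)*(n - 2)^2*(n - 1)*(n + 4)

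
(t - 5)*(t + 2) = t^2 - 3*t - 10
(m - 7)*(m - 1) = m^2 - 8*m + 7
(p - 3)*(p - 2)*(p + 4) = p^3 - p^2 - 14*p + 24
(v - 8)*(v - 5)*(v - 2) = v^3 - 15*v^2 + 66*v - 80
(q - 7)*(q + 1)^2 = q^3 - 5*q^2 - 13*q - 7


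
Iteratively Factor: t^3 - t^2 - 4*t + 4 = (t - 2)*(t^2 + t - 2) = (t - 2)*(t - 1)*(t + 2)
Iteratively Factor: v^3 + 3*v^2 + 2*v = (v + 2)*(v^2 + v) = v*(v + 2)*(v + 1)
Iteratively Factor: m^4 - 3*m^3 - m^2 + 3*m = (m)*(m^3 - 3*m^2 - m + 3) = m*(m + 1)*(m^2 - 4*m + 3) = m*(m - 1)*(m + 1)*(m - 3)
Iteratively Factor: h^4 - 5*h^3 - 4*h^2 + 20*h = (h - 2)*(h^3 - 3*h^2 - 10*h) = h*(h - 2)*(h^2 - 3*h - 10) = h*(h - 5)*(h - 2)*(h + 2)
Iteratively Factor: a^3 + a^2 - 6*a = (a - 2)*(a^2 + 3*a) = (a - 2)*(a + 3)*(a)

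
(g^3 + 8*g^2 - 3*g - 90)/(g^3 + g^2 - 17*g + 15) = (g + 6)/(g - 1)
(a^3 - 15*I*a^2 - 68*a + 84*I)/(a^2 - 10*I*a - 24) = (a^2 - 9*I*a - 14)/(a - 4*I)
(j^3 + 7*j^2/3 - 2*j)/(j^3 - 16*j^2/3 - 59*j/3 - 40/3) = j*(-3*j^2 - 7*j + 6)/(-3*j^3 + 16*j^2 + 59*j + 40)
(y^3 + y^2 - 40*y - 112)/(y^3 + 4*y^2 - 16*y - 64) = (y - 7)/(y - 4)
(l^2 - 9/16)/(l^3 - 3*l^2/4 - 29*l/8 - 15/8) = (4*l - 3)/(2*(2*l^2 - 3*l - 5))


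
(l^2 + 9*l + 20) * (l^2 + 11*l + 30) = l^4 + 20*l^3 + 149*l^2 + 490*l + 600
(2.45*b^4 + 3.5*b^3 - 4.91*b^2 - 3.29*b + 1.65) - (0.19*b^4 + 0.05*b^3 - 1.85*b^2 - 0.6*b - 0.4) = 2.26*b^4 + 3.45*b^3 - 3.06*b^2 - 2.69*b + 2.05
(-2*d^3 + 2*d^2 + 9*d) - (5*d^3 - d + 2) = -7*d^3 + 2*d^2 + 10*d - 2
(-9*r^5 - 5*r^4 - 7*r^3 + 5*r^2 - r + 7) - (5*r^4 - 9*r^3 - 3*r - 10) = -9*r^5 - 10*r^4 + 2*r^3 + 5*r^2 + 2*r + 17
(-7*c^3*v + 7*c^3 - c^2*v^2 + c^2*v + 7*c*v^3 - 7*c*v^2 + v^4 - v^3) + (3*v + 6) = -7*c^3*v + 7*c^3 - c^2*v^2 + c^2*v + 7*c*v^3 - 7*c*v^2 + v^4 - v^3 + 3*v + 6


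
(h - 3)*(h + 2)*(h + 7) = h^3 + 6*h^2 - 13*h - 42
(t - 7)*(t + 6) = t^2 - t - 42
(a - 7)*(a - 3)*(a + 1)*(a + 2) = a^4 - 7*a^3 - 7*a^2 + 43*a + 42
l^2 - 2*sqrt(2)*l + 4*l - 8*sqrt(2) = (l + 4)*(l - 2*sqrt(2))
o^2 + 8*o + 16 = (o + 4)^2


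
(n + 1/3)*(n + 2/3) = n^2 + n + 2/9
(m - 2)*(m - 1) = m^2 - 3*m + 2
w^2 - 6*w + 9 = (w - 3)^2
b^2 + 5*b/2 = b*(b + 5/2)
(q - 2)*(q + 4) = q^2 + 2*q - 8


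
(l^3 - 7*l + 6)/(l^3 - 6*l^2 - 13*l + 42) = (l - 1)/(l - 7)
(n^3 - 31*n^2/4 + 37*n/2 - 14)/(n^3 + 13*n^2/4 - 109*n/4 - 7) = (4*n^2 - 15*n + 14)/(4*n^2 + 29*n + 7)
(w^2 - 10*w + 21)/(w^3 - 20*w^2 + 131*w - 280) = (w - 3)/(w^2 - 13*w + 40)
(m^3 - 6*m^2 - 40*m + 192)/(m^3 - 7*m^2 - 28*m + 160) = (m + 6)/(m + 5)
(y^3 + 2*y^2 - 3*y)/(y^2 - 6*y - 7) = y*(-y^2 - 2*y + 3)/(-y^2 + 6*y + 7)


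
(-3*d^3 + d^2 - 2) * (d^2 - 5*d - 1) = -3*d^5 + 16*d^4 - 2*d^3 - 3*d^2 + 10*d + 2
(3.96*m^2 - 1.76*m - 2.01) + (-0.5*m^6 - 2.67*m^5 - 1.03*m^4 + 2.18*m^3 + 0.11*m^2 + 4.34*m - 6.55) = -0.5*m^6 - 2.67*m^5 - 1.03*m^4 + 2.18*m^3 + 4.07*m^2 + 2.58*m - 8.56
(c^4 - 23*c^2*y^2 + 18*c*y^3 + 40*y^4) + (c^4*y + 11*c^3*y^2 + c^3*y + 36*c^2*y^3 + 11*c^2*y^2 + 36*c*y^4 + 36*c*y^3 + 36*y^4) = c^4*y + c^4 + 11*c^3*y^2 + c^3*y + 36*c^2*y^3 - 12*c^2*y^2 + 36*c*y^4 + 54*c*y^3 + 76*y^4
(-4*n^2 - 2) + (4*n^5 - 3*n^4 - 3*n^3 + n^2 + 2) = 4*n^5 - 3*n^4 - 3*n^3 - 3*n^2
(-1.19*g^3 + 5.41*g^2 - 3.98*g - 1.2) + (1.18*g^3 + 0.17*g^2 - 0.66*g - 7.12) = -0.01*g^3 + 5.58*g^2 - 4.64*g - 8.32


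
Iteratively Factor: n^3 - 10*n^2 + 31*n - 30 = (n - 2)*(n^2 - 8*n + 15) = (n - 5)*(n - 2)*(n - 3)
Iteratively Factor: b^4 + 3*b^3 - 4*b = (b + 2)*(b^3 + b^2 - 2*b) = (b + 2)^2*(b^2 - b) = (b - 1)*(b + 2)^2*(b)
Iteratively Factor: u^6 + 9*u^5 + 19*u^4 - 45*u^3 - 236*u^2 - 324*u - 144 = (u + 2)*(u^5 + 7*u^4 + 5*u^3 - 55*u^2 - 126*u - 72) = (u + 2)*(u + 3)*(u^4 + 4*u^3 - 7*u^2 - 34*u - 24) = (u + 1)*(u + 2)*(u + 3)*(u^3 + 3*u^2 - 10*u - 24) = (u - 3)*(u + 1)*(u + 2)*(u + 3)*(u^2 + 6*u + 8) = (u - 3)*(u + 1)*(u + 2)*(u + 3)*(u + 4)*(u + 2)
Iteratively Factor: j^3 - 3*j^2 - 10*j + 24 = (j - 4)*(j^2 + j - 6) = (j - 4)*(j + 3)*(j - 2)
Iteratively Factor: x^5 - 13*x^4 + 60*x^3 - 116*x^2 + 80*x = (x)*(x^4 - 13*x^3 + 60*x^2 - 116*x + 80) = x*(x - 5)*(x^3 - 8*x^2 + 20*x - 16) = x*(x - 5)*(x - 2)*(x^2 - 6*x + 8) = x*(x - 5)*(x - 4)*(x - 2)*(x - 2)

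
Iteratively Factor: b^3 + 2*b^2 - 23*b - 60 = (b - 5)*(b^2 + 7*b + 12) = (b - 5)*(b + 4)*(b + 3)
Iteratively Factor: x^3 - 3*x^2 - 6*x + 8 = (x + 2)*(x^2 - 5*x + 4) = (x - 4)*(x + 2)*(x - 1)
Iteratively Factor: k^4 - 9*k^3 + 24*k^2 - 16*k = (k - 4)*(k^3 - 5*k^2 + 4*k) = (k - 4)*(k - 1)*(k^2 - 4*k) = k*(k - 4)*(k - 1)*(k - 4)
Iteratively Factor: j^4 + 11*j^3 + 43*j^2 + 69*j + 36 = (j + 3)*(j^3 + 8*j^2 + 19*j + 12) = (j + 1)*(j + 3)*(j^2 + 7*j + 12) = (j + 1)*(j + 3)^2*(j + 4)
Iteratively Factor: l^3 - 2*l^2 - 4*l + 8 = (l + 2)*(l^2 - 4*l + 4) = (l - 2)*(l + 2)*(l - 2)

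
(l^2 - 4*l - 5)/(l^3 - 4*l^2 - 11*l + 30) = (l + 1)/(l^2 + l - 6)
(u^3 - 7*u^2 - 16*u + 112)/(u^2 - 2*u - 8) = (u^2 - 3*u - 28)/(u + 2)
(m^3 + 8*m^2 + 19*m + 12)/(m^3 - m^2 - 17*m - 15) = (m + 4)/(m - 5)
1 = 1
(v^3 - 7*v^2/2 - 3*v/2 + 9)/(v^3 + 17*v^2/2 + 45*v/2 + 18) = (v^2 - 5*v + 6)/(v^2 + 7*v + 12)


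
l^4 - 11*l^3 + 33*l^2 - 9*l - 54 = (l - 6)*(l - 3)^2*(l + 1)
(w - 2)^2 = w^2 - 4*w + 4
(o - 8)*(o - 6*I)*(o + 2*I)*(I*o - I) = I*o^4 + 4*o^3 - 9*I*o^3 - 36*o^2 + 20*I*o^2 + 32*o - 108*I*o + 96*I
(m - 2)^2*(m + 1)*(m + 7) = m^4 + 4*m^3 - 21*m^2 + 4*m + 28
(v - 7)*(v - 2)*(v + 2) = v^3 - 7*v^2 - 4*v + 28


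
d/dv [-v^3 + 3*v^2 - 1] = 3*v*(2 - v)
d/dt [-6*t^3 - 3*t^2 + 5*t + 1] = -18*t^2 - 6*t + 5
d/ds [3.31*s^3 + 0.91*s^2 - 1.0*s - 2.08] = 9.93*s^2 + 1.82*s - 1.0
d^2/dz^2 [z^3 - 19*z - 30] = 6*z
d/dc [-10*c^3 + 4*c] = 4 - 30*c^2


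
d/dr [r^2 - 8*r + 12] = 2*r - 8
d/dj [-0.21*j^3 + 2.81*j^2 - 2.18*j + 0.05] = -0.63*j^2 + 5.62*j - 2.18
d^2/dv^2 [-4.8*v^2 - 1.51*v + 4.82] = -9.60000000000000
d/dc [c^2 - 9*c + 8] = 2*c - 9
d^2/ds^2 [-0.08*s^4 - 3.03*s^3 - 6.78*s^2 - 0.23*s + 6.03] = -0.96*s^2 - 18.18*s - 13.56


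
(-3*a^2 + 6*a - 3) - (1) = -3*a^2 + 6*a - 4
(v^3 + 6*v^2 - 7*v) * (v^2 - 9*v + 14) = v^5 - 3*v^4 - 47*v^3 + 147*v^2 - 98*v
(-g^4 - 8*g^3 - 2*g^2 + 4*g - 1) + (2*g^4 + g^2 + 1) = g^4 - 8*g^3 - g^2 + 4*g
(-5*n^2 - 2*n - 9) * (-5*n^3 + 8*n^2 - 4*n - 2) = 25*n^5 - 30*n^4 + 49*n^3 - 54*n^2 + 40*n + 18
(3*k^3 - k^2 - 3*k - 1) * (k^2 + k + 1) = 3*k^5 + 2*k^4 - k^3 - 5*k^2 - 4*k - 1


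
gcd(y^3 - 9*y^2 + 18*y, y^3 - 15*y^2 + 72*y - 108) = y^2 - 9*y + 18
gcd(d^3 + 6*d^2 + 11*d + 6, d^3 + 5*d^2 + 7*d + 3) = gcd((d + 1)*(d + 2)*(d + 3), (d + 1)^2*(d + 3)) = d^2 + 4*d + 3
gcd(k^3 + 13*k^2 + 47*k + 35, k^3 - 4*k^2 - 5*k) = k + 1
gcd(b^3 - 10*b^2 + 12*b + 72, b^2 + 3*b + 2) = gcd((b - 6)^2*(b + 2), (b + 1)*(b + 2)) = b + 2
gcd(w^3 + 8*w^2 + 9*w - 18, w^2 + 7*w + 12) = w + 3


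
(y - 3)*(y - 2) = y^2 - 5*y + 6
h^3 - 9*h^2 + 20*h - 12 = (h - 6)*(h - 2)*(h - 1)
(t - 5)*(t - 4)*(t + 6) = t^3 - 3*t^2 - 34*t + 120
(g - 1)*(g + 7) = g^2 + 6*g - 7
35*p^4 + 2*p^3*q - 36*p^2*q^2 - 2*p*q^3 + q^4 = (-7*p + q)*(-p + q)*(p + q)*(5*p + q)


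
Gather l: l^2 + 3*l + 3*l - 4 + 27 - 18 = l^2 + 6*l + 5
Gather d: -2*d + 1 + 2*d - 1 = 0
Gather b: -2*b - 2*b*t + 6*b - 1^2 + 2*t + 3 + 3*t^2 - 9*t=b*(4 - 2*t) + 3*t^2 - 7*t + 2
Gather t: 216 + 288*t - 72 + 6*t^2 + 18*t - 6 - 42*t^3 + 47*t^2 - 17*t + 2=-42*t^3 + 53*t^2 + 289*t + 140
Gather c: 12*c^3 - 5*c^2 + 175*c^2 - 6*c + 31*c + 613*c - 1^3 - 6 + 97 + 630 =12*c^3 + 170*c^2 + 638*c + 720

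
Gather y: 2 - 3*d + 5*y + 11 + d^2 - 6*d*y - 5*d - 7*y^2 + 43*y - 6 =d^2 - 8*d - 7*y^2 + y*(48 - 6*d) + 7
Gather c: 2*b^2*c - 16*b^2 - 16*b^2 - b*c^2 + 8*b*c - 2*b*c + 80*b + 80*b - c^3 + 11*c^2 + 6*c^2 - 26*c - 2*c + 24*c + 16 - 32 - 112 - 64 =-32*b^2 + 160*b - c^3 + c^2*(17 - b) + c*(2*b^2 + 6*b - 4) - 192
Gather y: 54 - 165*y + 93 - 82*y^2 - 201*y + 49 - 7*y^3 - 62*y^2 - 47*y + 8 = -7*y^3 - 144*y^2 - 413*y + 204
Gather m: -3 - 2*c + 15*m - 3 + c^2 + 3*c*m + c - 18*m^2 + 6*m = c^2 - c - 18*m^2 + m*(3*c + 21) - 6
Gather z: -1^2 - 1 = -2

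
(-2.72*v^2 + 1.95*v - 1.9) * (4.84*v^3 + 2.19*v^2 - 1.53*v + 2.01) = -13.1648*v^5 + 3.4812*v^4 - 0.7639*v^3 - 12.6117*v^2 + 6.8265*v - 3.819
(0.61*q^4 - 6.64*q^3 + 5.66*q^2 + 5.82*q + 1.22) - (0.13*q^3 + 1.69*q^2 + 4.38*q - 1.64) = 0.61*q^4 - 6.77*q^3 + 3.97*q^2 + 1.44*q + 2.86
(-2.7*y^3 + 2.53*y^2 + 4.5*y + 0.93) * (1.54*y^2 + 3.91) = -4.158*y^5 + 3.8962*y^4 - 3.627*y^3 + 11.3245*y^2 + 17.595*y + 3.6363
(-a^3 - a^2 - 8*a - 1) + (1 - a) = -a^3 - a^2 - 9*a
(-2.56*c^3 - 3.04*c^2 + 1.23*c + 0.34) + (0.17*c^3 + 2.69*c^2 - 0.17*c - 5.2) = -2.39*c^3 - 0.35*c^2 + 1.06*c - 4.86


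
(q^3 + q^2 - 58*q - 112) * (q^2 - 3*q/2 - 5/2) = q^5 - q^4/2 - 62*q^3 - 55*q^2/2 + 313*q + 280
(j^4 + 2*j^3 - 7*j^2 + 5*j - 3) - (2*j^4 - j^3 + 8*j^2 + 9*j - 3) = -j^4 + 3*j^3 - 15*j^2 - 4*j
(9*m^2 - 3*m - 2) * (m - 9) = 9*m^3 - 84*m^2 + 25*m + 18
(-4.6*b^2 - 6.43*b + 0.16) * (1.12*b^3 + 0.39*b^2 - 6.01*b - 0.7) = -5.152*b^5 - 8.9956*b^4 + 25.3175*b^3 + 41.9267*b^2 + 3.5394*b - 0.112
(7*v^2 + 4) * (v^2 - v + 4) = 7*v^4 - 7*v^3 + 32*v^2 - 4*v + 16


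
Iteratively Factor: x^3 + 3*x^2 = (x)*(x^2 + 3*x) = x^2*(x + 3)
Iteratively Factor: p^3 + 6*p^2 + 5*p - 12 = (p - 1)*(p^2 + 7*p + 12) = (p - 1)*(p + 4)*(p + 3)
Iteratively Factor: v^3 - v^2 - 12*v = (v + 3)*(v^2 - 4*v) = (v - 4)*(v + 3)*(v)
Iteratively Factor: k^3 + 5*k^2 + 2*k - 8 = (k + 4)*(k^2 + k - 2) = (k - 1)*(k + 4)*(k + 2)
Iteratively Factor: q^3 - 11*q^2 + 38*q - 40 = (q - 4)*(q^2 - 7*q + 10) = (q - 4)*(q - 2)*(q - 5)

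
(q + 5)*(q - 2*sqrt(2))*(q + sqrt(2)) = q^3 - sqrt(2)*q^2 + 5*q^2 - 5*sqrt(2)*q - 4*q - 20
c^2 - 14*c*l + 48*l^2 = (c - 8*l)*(c - 6*l)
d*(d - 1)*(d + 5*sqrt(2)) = d^3 - d^2 + 5*sqrt(2)*d^2 - 5*sqrt(2)*d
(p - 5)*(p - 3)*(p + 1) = p^3 - 7*p^2 + 7*p + 15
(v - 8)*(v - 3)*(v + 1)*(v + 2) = v^4 - 8*v^3 - 7*v^2 + 50*v + 48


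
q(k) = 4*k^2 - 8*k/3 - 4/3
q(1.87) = 7.67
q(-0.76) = 3.00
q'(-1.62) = -15.63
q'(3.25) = 23.33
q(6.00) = 126.67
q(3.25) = 32.25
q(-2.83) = 38.25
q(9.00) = 298.67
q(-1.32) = 9.16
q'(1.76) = 11.41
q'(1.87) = 12.29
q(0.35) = -1.78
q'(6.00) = 45.33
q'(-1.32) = -13.23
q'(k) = 8*k - 8/3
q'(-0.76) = -8.75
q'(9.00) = 69.33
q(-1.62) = 13.48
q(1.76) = 6.36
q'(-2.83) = -25.31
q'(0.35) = 0.13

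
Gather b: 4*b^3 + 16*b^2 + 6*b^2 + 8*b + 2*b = 4*b^3 + 22*b^2 + 10*b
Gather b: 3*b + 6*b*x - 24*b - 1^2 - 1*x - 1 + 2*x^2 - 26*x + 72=b*(6*x - 21) + 2*x^2 - 27*x + 70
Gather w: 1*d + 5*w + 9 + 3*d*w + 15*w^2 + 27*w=d + 15*w^2 + w*(3*d + 32) + 9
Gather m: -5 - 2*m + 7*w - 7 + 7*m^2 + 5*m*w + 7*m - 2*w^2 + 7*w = 7*m^2 + m*(5*w + 5) - 2*w^2 + 14*w - 12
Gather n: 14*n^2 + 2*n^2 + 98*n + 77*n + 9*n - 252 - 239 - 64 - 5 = 16*n^2 + 184*n - 560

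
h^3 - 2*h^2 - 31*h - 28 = (h - 7)*(h + 1)*(h + 4)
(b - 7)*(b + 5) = b^2 - 2*b - 35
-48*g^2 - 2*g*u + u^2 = (-8*g + u)*(6*g + u)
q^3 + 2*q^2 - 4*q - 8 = (q - 2)*(q + 2)^2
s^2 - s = s*(s - 1)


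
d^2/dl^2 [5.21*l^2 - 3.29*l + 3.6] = 10.4200000000000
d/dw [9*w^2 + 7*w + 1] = 18*w + 7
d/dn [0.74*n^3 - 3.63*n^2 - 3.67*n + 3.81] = 2.22*n^2 - 7.26*n - 3.67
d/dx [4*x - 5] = 4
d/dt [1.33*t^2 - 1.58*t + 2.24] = 2.66*t - 1.58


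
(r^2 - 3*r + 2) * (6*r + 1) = 6*r^3 - 17*r^2 + 9*r + 2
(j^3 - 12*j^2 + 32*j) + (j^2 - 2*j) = j^3 - 11*j^2 + 30*j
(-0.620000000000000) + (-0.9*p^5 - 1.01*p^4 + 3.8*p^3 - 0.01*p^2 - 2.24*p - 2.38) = -0.9*p^5 - 1.01*p^4 + 3.8*p^3 - 0.01*p^2 - 2.24*p - 3.0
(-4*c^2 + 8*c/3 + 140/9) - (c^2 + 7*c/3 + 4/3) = -5*c^2 + c/3 + 128/9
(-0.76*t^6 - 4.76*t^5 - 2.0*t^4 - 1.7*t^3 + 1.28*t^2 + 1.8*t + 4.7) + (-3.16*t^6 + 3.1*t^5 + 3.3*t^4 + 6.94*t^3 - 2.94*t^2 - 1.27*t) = -3.92*t^6 - 1.66*t^5 + 1.3*t^4 + 5.24*t^3 - 1.66*t^2 + 0.53*t + 4.7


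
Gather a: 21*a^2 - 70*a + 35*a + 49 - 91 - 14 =21*a^2 - 35*a - 56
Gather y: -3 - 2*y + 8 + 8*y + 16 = 6*y + 21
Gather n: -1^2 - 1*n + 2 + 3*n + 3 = 2*n + 4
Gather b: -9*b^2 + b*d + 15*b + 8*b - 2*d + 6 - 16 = -9*b^2 + b*(d + 23) - 2*d - 10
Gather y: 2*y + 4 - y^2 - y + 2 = -y^2 + y + 6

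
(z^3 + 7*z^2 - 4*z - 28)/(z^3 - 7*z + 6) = (z^2 + 9*z + 14)/(z^2 + 2*z - 3)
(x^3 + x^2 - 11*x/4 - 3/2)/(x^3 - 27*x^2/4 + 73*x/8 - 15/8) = 2*(2*x^2 + 5*x + 2)/(4*x^2 - 21*x + 5)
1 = 1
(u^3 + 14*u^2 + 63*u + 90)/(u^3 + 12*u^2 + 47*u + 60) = (u + 6)/(u + 4)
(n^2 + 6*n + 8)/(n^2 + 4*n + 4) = (n + 4)/(n + 2)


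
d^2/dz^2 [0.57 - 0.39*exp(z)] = -0.39*exp(z)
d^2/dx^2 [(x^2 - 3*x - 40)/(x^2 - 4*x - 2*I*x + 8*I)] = (x^3*(2 + 4*I) + x^2*(-240 - 48*I) + x*(960 + 624*I) - 992 - 832*I)/(x^6 + x^5*(-12 - 6*I) + x^4*(36 + 72*I) + x^3*(80 - 280*I) + x^2*(-576 + 288*I) + x*(768 + 384*I) - 512*I)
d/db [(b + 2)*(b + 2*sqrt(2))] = 2*b + 2 + 2*sqrt(2)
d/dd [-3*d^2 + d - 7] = 1 - 6*d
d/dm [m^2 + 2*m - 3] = 2*m + 2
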